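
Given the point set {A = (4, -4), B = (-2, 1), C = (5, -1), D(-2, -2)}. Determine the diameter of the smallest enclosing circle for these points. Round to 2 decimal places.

A smallest enclosing disk is always determined by at most three of the input points on its boundary.
The minimum enclosing circle is determined by three boundary points: A, B, C.
Their circumcentre is (51/46, -63/46) with r² = 16165/1058.
The farthest remaining point D is at distance² 10645/1058 ≤ 16165/1058.
Diameter = 2r = 2√(16165/1058) ≈ 7.82.

7.82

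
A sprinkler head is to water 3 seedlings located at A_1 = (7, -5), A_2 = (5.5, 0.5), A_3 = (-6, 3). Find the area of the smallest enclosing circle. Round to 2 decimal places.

183.00

Side lengths²: A_1A_2² = 32.5, A_1A_3² = 233, A_2A_3² = 138.5.
Since A_1A_3² = 233 ≥ 138.5 + 32.5 = 171, the angle opposite A_1A_3 is not acute, so the smallest enclosing circle has A_1A_3 as diameter.
Centre = midpoint of A_1A_3 = (0.5, -1), r² = 233/4 = 58.25.
Area = π·r² = π·58.25 ≈ 183.00.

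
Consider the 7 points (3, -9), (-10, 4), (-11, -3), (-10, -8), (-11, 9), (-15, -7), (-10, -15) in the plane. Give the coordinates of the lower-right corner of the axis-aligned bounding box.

(3, -15)

x-range [-15, 3], y-range [-15, 9].
The lower-right corner is (3, -15).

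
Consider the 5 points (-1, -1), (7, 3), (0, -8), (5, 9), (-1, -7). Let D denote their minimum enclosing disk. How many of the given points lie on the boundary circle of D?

The minimum enclosing circle of a finite set is fixed by two of the points (as a diameter) or three (as a circumcircle).
The farthest pair is (0, -8)–(5, 9) with squared distance 314. The circle on this segment as diameter has centre (2.5, 0.5) and r² = 314/4 = 78.5.
Check (-1, -1): distance² to centre = 14.5 ≤ 78.5, so it lies inside.
All remaining points lie in this disk, and no smaller disk contains both endpoints, so this is the minimum enclosing circle.
The points at distance exactly r from the centre are (0, -8), (5, 9) — 2 points.

2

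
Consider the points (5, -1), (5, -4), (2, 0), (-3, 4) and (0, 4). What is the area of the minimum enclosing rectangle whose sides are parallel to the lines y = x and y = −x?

24

In coordinates u = x + y, v = x − y the rectangle is axis-aligned; the map (x,y)→(u,v) scales areas by 2.
u-values: 4, 1, 2, 1, 4; range = 4 − 1 = 3.
v-values: 6, 9, 2, -7, -4; range = 9 − (-7) = 16.
Area = (3 × 16) / 2 = 24.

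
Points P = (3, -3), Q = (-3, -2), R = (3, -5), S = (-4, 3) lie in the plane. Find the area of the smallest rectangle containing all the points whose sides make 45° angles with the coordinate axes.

In coordinates u = x + y, v = x − y the rectangle is axis-aligned; the map (x,y)→(u,v) scales areas by 2.
u-values: 0, -5, -2, -1; range = 0 − (-5) = 5.
v-values: 6, -1, 8, -7; range = 8 − (-7) = 15.
Area = (5 × 15) / 2 = 37.5.

37.5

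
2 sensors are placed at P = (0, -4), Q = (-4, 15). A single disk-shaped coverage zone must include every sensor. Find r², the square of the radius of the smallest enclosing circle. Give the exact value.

94.25

The smallest circle enclosing two points has them as diameter endpoints.
Centre = midpoint = (-2, 5.5); r² = |PQ|²/4 = 377/4 = 94.25.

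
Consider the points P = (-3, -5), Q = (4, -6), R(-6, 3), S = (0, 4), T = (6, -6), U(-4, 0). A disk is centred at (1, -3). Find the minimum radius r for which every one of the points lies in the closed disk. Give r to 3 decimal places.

9.220

The required radius is the distance from (1, -3) to the farthest point.
Squared distances: 20, 18, 85, 50, 34, 34.
Maximum is 85, attained at R.
r = √85 ≈ 9.220.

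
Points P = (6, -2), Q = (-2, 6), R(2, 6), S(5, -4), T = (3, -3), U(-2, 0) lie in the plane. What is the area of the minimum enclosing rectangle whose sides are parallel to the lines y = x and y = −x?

In coordinates u = x + y, v = x − y the rectangle is axis-aligned; the map (x,y)→(u,v) scales areas by 2.
u-values: 4, 4, 8, 1, 0, -2; range = 8 − (-2) = 10.
v-values: 8, -8, -4, 9, 6, -2; range = 9 − (-8) = 17.
Area = (10 × 17) / 2 = 85.

85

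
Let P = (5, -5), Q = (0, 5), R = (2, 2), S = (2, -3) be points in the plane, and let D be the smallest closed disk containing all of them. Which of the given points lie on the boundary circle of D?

The minimum enclosing circle of a finite set is fixed by two of the points (as a diameter) or three (as a circumcircle).
The farthest pair is P–Q with squared distance 125. The circle on this segment as diameter has centre (2.5, 0) and r² = 125/4 = 31.25.
Check R: distance² to centre = 4.25 ≤ 31.25, so it lies inside.
All remaining points lie in this disk, and no smaller disk contains both endpoints, so this is the minimum enclosing circle.
The points at distance exactly r from the centre are P, Q — 2 points.

P, Q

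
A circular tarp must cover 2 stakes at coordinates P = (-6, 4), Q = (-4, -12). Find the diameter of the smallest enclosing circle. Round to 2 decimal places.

The smallest circle enclosing two points has them as diameter endpoints.
Centre = midpoint = (-5, -4); r² = |PQ|²/4 = 260/4 = 65.
Diameter = 2r = 2√65 ≈ 16.12.

16.12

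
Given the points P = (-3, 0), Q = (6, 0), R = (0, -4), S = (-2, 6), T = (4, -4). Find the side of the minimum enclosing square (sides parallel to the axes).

The bounding box has width 9 and height 10.
An axis-aligned square enclosing the set must have side ≥ max(width, height).
So the minimum side is max(9, 10) = 10.

10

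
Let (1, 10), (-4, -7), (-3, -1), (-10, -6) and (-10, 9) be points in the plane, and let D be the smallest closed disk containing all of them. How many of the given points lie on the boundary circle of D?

A smallest enclosing disk is always determined by at most three of the input points on its boundary.
The farthest pair is (1, 10)–(-10, -6) with squared distance 377. The circle on this segment as diameter has centre (-4.5, 2) and r² = 377/4 = 94.25.
Check (-4, -7): distance² to centre = 81.25 ≤ 94.25, so it lies inside.
All remaining points lie in this disk, and no smaller disk contains both endpoints, so this is the minimum enclosing circle.
The points at distance exactly r from the centre are (1, 10), (-10, -6) — 2 points.

2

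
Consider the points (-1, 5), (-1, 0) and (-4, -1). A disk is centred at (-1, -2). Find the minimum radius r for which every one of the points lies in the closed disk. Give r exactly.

7

The required radius is the distance from (-1, -2) to the farthest point.
Squared distances: 49, 4, 10.
Maximum is 49, attained at (-1, 5).
r = √49 = 7.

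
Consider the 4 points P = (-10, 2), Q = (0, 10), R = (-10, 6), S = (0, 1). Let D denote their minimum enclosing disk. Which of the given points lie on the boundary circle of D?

The minimum enclosing circle is determined by three boundary points: P, Q, S.
Their circumcentre is (-4.6, 5.5) with r² = 41.41.
The farthest remaining point R is at distance² 29.41 ≤ 41.41.
The points at distance exactly r from the centre are P, Q, S — 3 points.

P, Q, S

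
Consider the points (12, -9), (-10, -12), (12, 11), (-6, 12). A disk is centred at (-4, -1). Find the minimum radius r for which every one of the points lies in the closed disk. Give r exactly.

The required radius is the distance from (-4, -1) to the farthest point.
Squared distances: 320, 157, 400, 173.
Maximum is 400, attained at (12, 11).
r = √400 = 20.

20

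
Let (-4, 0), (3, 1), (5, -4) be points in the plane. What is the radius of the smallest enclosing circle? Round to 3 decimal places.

Call the three points A, B, C in the order given.
Side lengths²: AB² = 50, AC² = 97, BC² = 29.
Since AC² = 97 ≥ 50 + 29 = 79, the angle opposite AC is not acute, so the smallest enclosing circle has AC as diameter.
Centre = midpoint of AC = (0.5, -2), r² = 97/4 = 24.25.
r = √(24.25) ≈ 4.924.

4.924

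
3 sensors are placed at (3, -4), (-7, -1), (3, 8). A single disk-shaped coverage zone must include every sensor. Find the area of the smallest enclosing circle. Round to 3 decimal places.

154.951

Call the three points A, B, C in the order given.
Side lengths²: AB² = 109, AC² = 144, BC² = 181.
Since BC² = 181 < 144 + 109 = 253, the triangle is acute, so the smallest enclosing circle is the circumcircle.
Circumcentre = (-0.65, 2), r² = 49.3225.
Area = π·r² = π·49.3225 ≈ 154.951.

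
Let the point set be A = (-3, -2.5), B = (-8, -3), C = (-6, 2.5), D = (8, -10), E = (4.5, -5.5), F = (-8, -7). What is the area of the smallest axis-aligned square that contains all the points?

256

The bounding box has width 16 and height 12.5.
An axis-aligned square enclosing the set must have side ≥ max(width, height).
So the minimum side is max(16, 12.5) = 16.
Area = 16² = 256.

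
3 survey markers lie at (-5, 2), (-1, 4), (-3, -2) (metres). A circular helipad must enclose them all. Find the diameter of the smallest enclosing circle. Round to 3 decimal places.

Call the three points A, B, C in the order given.
Side lengths²: AB² = 20, AC² = 20, BC² = 40.
Since BC² = 40 ≥ 20 + 20 = 40, the angle opposite BC is not acute, so the smallest enclosing circle has BC as diameter.
Centre = midpoint of BC = (-2, 1), r² = 40/4 = 10.
Diameter = 2r = 2√10 ≈ 6.325.

6.325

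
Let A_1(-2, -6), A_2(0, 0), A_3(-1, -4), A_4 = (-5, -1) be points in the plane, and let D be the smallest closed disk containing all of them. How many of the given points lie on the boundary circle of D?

3

A smallest enclosing disk is always determined by at most three of the input points on its boundary.
The minimum enclosing circle is determined by three boundary points: A_1, A_2, A_4.
Their circumcentre is (-29/14, -37/14) with r² = 1105/98.
The farthest remaining point A_3 is at distance² 293/98 ≤ 1105/98.
The points at distance exactly r from the centre are A_1, A_2, A_4 — 3 points.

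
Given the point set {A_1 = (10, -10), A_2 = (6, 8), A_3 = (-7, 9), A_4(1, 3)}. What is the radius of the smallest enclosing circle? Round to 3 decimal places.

By Welzl's lemma the MEC is supported by two points (diametrically opposite) or three points (on a circumcircle).
The farthest pair is A_1–A_3 with squared distance 650. The circle on this segment as diameter has centre (1.5, -0.5) and r² = 650/4 = 162.5.
Check A_2: distance² to centre = 92.5 ≤ 162.5, so it lies inside.
All remaining points lie in this disk, and no smaller disk contains both endpoints, so this is the minimum enclosing circle.
r = √(162.5) ≈ 12.748.

12.748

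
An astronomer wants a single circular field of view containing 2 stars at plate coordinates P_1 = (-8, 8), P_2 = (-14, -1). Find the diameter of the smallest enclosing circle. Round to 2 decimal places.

10.82

The smallest circle enclosing two points has them as diameter endpoints.
Centre = midpoint = (-11, 3.5); r² = |P_1P_2|²/4 = 117/4 = 29.25.
Diameter = 2r = 2√(29.25) ≈ 10.82.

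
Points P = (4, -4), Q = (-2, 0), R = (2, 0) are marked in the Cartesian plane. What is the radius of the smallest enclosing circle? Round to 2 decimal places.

Side lengths²: PQ² = 52, PR² = 20, QR² = 16.
Since PQ² = 52 ≥ 20 + 16 = 36, the angle opposite PQ is not acute, so the smallest enclosing circle has PQ as diameter.
Centre = midpoint of PQ = (1, -2), r² = 52/4 = 13.
r = √13 ≈ 3.61.

3.61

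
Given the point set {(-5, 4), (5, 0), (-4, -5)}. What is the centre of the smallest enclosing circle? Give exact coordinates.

(-36/43, -4/43)

Call the three points A, B, C in the order given.
Side lengths²: AB² = 116, AC² = 82, BC² = 106.
Since AB² = 116 < 106 + 82 = 188, the triangle is acute, so the smallest enclosing circle is the circumcircle.
Circumcentre = (-36/43, -4/43), r² = 63017/1849.
Centre = (-36/43, -4/43).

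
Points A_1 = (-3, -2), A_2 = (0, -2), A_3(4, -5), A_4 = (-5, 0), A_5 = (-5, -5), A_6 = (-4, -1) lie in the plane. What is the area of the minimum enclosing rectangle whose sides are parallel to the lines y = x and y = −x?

In coordinates u = x + y, v = x − y the rectangle is axis-aligned; the map (x,y)→(u,v) scales areas by 2.
u-values: -5, -2, -1, -5, -10, -5; range = -1 − (-10) = 9.
v-values: -1, 2, 9, -5, 0, -3; range = 9 − (-5) = 14.
Area = (9 × 14) / 2 = 63.

63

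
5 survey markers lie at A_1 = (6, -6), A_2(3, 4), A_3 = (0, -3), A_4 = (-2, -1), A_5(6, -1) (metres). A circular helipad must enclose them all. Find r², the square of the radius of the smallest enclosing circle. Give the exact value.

9701/338

A smallest enclosing disk is always determined by at most three of the input points on its boundary.
The minimum enclosing circle is determined by three boundary points: A_1, A_2, A_4.
Their circumcentre is (87/26, -35/26) with r² = 9701/338.
The farthest remaining point A_3 is at distance² 4709/338 ≤ 9701/338.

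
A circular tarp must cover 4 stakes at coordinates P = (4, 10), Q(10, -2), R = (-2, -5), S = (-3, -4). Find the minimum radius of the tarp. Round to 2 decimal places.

The minimum enclosing circle is determined by three boundary points: P, Q, R.
Their circumcentre is (8/3, 11/6) with r² = 2465/36.
The farthest remaining point S is at distance² 2381/36 ≤ 2465/36.
r = √(2465/36) ≈ 8.27.

8.27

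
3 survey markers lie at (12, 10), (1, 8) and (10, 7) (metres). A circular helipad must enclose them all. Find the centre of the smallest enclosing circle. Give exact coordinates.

Call the three points A, B, C in the order given.
Side lengths²: AB² = 125, AC² = 13, BC² = 82.
Since AB² = 125 ≥ 82 + 13 = 95, the angle opposite AB is not acute, so the smallest enclosing circle has AB as diameter.
Centre = midpoint of AB = (6.5, 9), r² = 125/4 = 31.25.
Centre = (6.5, 9).

(6.5, 9)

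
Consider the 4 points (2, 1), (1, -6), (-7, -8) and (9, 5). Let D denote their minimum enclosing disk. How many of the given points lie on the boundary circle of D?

The farthest pair is (-7, -8)–(9, 5) with squared distance 425. The circle on this segment as diameter has centre (1, -1.5) and r² = 425/4 = 106.25.
Check (2, 1): distance² to centre = 7.25 ≤ 106.25, so it lies inside.
All remaining points lie in this disk, and no smaller disk contains both endpoints, so this is the minimum enclosing circle.
The points at distance exactly r from the centre are (-7, -8), (9, 5) — 2 points.

2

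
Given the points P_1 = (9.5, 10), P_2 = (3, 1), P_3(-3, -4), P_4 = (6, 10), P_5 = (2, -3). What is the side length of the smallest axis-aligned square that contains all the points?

The bounding box has width 12.5 and height 14.
An axis-aligned square enclosing the set must have side ≥ max(width, height).
So the minimum side is max(12.5, 14) = 14.

14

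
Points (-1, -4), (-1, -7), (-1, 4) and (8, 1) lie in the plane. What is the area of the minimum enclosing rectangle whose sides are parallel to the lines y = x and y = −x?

102

In coordinates u = x + y, v = x − y the rectangle is axis-aligned; the map (x,y)→(u,v) scales areas by 2.
u-values: -5, -8, 3, 9; range = 9 − (-8) = 17.
v-values: 3, 6, -5, 7; range = 7 − (-5) = 12.
Area = (17 × 12) / 2 = 102.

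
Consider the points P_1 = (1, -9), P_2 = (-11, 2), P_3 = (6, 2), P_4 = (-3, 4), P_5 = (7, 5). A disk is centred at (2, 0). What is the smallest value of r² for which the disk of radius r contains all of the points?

The required radius is the distance from (2, 0) to the farthest point.
Squared distances: 82, 173, 20, 41, 50.
Maximum is 173, attained at P_2.

173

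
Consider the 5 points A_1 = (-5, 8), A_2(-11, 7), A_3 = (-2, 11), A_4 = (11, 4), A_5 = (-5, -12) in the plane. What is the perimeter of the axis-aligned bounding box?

Width = max x − min x = 11 − (-11) = 22.
Height = max y − min y = 11 − (-12) = 23.
Perimeter = 2(22 + 23) = 90.

90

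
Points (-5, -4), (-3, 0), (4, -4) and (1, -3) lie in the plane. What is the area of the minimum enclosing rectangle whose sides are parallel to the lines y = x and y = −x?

49.5

In coordinates u = x + y, v = x − y the rectangle is axis-aligned; the map (x,y)→(u,v) scales areas by 2.
u-values: -9, -3, 0, -2; range = 0 − (-9) = 9.
v-values: -1, -3, 8, 4; range = 8 − (-3) = 11.
Area = (9 × 11) / 2 = 49.5.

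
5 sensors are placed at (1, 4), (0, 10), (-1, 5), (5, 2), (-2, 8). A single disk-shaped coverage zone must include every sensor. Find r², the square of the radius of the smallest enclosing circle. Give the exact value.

By Welzl's lemma the MEC is supported by two points (diametrically opposite) or three points (on a circumcircle).
The minimum enclosing circle is determined by three boundary points: (0, 10), (5, 2), (-2, 8).
Their circumcentre is (57/26, 151/26) with r² = 7565/338.
The farthest remaining point (-1, 5) is at distance² 3665/338 ≤ 7565/338.

7565/338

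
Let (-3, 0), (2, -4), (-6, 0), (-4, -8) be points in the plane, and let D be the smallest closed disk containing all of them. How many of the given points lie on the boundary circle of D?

By Welzl's lemma the MEC is supported by two points (diametrically opposite) or three points (on a circumcircle).
The minimum enclosing circle is determined by three boundary points: (2, -4), (-6, 0), (-4, -8).
Their circumcentre is (-19/7, -24/7) with r² = 1105/49.
The farthest remaining point (-3, 0) is at distance² 580/49 ≤ 1105/49.
The points at distance exactly r from the centre are (2, -4), (-6, 0), (-4, -8) — 3 points.

3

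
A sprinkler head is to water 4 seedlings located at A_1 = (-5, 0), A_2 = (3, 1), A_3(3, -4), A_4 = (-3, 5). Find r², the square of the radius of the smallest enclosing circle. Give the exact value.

By Welzl's lemma the MEC is supported by two points (diametrically opposite) or three points (on a circumcircle).
The farthest pair is A_3–A_4 with squared distance 117. The circle on this segment as diameter has centre (0, 0.5) and r² = 117/4 = 29.25.
Check A_1: distance² to centre = 25.25 ≤ 29.25, so it lies inside.
All remaining points lie in this disk, and no smaller disk contains both endpoints, so this is the minimum enclosing circle.

29.25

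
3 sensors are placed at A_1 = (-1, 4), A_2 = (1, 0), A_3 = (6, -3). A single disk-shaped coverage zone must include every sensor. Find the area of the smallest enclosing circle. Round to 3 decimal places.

Side lengths²: A_1A_2² = 20, A_1A_3² = 98, A_2A_3² = 34.
Since A_1A_3² = 98 ≥ 34 + 20 = 54, the angle opposite A_1A_3 is not acute, so the smallest enclosing circle has A_1A_3 as diameter.
Centre = midpoint of A_1A_3 = (2.5, 0.5), r² = 98/4 = 24.5.
Area = π·r² = π·24.5 ≈ 76.969.

76.969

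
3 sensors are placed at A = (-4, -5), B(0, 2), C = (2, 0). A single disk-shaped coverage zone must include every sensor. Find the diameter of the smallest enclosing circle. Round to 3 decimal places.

8.096

Side lengths²: AB² = 65, AC² = 61, BC² = 8.
Since AB² = 65 < 61 + 8 = 69, the triangle is acute, so the smallest enclosing circle is the circumcircle.
Circumcentre = (-37/22, -37/22), r² = 3965/242.
Diameter = 2r = 2√(3965/242) ≈ 8.096.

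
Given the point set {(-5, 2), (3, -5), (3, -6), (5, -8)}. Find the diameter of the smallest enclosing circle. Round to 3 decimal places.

14.142

By Welzl's lemma the MEC is supported by two points (diametrically opposite) or three points (on a circumcircle).
The farthest pair is (-5, 2)–(5, -8) with squared distance 200. The circle on this segment as diameter has centre (0, -3) and r² = 200/4 = 50.
Check (3, -5): distance² to centre = 13 ≤ 50, so it lies inside.
All remaining points lie in this disk, and no smaller disk contains both endpoints, so this is the minimum enclosing circle.
Diameter = 2r = 2√50 ≈ 14.142.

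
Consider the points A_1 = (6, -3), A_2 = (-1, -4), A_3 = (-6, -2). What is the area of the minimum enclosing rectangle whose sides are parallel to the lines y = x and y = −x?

In coordinates u = x + y, v = x − y the rectangle is axis-aligned; the map (x,y)→(u,v) scales areas by 2.
u-values: 3, -5, -8; range = 3 − (-8) = 11.
v-values: 9, 3, -4; range = 9 − (-4) = 13.
Area = (11 × 13) / 2 = 71.5.

71.5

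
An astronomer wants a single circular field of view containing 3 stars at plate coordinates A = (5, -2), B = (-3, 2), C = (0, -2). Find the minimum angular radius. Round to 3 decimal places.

Side lengths²: AB² = 80, AC² = 25, BC² = 25.
Since AB² = 80 ≥ 25 + 25 = 50, the angle opposite AB is not acute, so the smallest enclosing circle has AB as diameter.
Centre = midpoint of AB = (1, 0), r² = 80/4 = 20.
r = √20 ≈ 4.472.

4.472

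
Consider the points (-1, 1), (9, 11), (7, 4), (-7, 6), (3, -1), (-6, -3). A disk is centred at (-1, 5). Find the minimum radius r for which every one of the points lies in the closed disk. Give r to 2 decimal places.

The required radius is the distance from (-1, 5) to the farthest point.
Squared distances: 16, 136, 65, 37, 52, 89.
Maximum is 136, attained at (9, 11).
r = √136 ≈ 11.66.

11.66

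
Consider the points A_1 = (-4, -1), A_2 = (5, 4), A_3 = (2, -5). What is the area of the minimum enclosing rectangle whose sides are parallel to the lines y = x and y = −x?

In coordinates u = x + y, v = x − y the rectangle is axis-aligned; the map (x,y)→(u,v) scales areas by 2.
u-values: -5, 9, -3; range = 9 − (-5) = 14.
v-values: -3, 1, 7; range = 7 − (-3) = 10.
Area = (14 × 10) / 2 = 70.

70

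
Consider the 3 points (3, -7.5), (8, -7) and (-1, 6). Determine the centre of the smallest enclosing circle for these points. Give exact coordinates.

(3.5, -0.5)

Call the three points A, B, C in the order given.
Side lengths²: AB² = 25.25, AC² = 198.25, BC² = 250.
Since BC² = 250 ≥ 198.25 + 25.25 = 223.5, the angle opposite BC is not acute, so the smallest enclosing circle has BC as diameter.
Centre = midpoint of BC = (3.5, -0.5), r² = 250/4 = 62.5.
Centre = (3.5, -0.5).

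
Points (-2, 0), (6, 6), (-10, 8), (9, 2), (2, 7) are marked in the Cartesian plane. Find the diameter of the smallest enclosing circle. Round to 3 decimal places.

19.925

A smallest enclosing disk is always determined by at most three of the input points on its boundary.
The farthest pair is (-10, 8)–(9, 2) with squared distance 397. The circle on this segment as diameter has centre (-0.5, 5) and r² = 397/4 = 99.25.
Check (-2, 0): distance² to centre = 27.25 ≤ 99.25, so it lies inside.
All remaining points lie in this disk, and no smaller disk contains both endpoints, so this is the minimum enclosing circle.
Diameter = 2r = 2√(99.25) ≈ 19.925.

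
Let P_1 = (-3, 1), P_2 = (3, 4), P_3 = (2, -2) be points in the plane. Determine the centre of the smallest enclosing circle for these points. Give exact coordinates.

(13/22, 29/22)

Side lengths²: P_1P_2² = 45, P_1P_3² = 34, P_2P_3² = 37.
Since P_1P_2² = 45 < 37 + 34 = 71, the triangle is acute, so the smallest enclosing circle is the circumcircle.
Circumcentre = (13/22, 29/22), r² = 3145/242.
Centre = (13/22, 29/22).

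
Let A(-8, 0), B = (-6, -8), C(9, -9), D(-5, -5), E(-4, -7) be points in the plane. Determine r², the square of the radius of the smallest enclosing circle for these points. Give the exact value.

92.5

By Welzl's lemma the MEC is supported by two points (diametrically opposite) or three points (on a circumcircle).
The farthest pair is A–C with squared distance 370. The circle on this segment as diameter has centre (0.5, -4.5) and r² = 370/4 = 92.5.
Check B: distance² to centre = 54.5 ≤ 92.5, so it lies inside.
All remaining points lie in this disk, and no smaller disk contains both endpoints, so this is the minimum enclosing circle.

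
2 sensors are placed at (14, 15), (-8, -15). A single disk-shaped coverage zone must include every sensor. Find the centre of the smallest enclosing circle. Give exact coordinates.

(3, 0)

The smallest circle enclosing two points has them as diameter endpoints.
Centre = midpoint = (3, 0); r² = |(14, 15)−(-8, -15)|²/4 = 1384/4 = 346.
Centre = (3, 0).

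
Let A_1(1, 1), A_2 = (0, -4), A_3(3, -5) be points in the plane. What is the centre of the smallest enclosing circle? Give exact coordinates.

Side lengths²: A_1A_2² = 26, A_1A_3² = 40, A_2A_3² = 10.
Since A_1A_3² = 40 ≥ 26 + 10 = 36, the angle opposite A_1A_3 is not acute, so the smallest enclosing circle has A_1A_3 as diameter.
Centre = midpoint of A_1A_3 = (2, -2), r² = 40/4 = 10.
Centre = (2, -2).

(2, -2)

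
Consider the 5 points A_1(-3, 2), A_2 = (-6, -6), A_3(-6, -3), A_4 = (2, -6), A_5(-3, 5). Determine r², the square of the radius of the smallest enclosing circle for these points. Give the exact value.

By Welzl's lemma the MEC is supported by two points (diametrically opposite) or three points (on a circumcircle).
The minimum enclosing circle is determined by three boundary points: A_2, A_4, A_5.
Their circumcentre is (-2, -13/11) with r² = 4745/121.
The farthest remaining point A_3 is at distance² 2336/121 ≤ 4745/121.

4745/121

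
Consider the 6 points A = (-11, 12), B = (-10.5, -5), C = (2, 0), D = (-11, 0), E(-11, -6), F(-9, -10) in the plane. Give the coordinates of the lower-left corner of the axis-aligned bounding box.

(-11, -10)

x-range [-11, 2], y-range [-10, 12].
The lower-left corner is (-11, -10).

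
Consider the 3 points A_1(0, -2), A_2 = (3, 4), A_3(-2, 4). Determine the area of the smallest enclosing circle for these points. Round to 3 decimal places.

Side lengths²: A_1A_2² = 45, A_1A_3² = 40, A_2A_3² = 25.
Since A_1A_2² = 45 < 40 + 25 = 65, the triangle is acute, so the smallest enclosing circle is the circumcircle.
Circumcentre = (0.5, 1.5), r² = 12.5.
Area = π·r² = π·12.5 ≈ 39.270.

39.270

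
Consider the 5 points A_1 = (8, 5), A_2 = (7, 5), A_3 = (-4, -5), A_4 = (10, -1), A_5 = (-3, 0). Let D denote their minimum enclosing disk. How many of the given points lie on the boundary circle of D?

3

A smallest enclosing disk is always determined by at most three of the input points on its boundary.
The minimum enclosing circle is determined by three boundary points: A_1, A_3, A_4.
Their circumcentre is (51/23, -6/23) with r² = 32330/529.
The farthest remaining point A_2 is at distance² 26741/529 ≤ 32330/529.
The points at distance exactly r from the centre are A_1, A_3, A_4 — 3 points.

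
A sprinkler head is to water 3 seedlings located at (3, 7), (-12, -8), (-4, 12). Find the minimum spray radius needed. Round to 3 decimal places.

10.919

Call the three points A, B, C in the order given.
Side lengths²: AB² = 450, AC² = 74, BC² = 464.
Since BC² = 464 < 450 + 74 = 524, the triangle is acute, so the smallest enclosing circle is the circumcircle.
Circumcentre = (-19/3, 4/3), r² = 1073/9.
r = √(1073/9) ≈ 10.919.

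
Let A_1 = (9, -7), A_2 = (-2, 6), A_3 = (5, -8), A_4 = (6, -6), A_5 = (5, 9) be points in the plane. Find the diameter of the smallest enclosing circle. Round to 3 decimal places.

The minimum enclosing circle of a finite set is fixed by two of the points (as a diameter) or three (as a circumcircle).
The minimum enclosing circle is determined by three boundary points: A_1, A_2, A_5.
Their circumcentre is (141/31, 12/31) with r² = 71485/961.
The farthest remaining point A_3 is at distance² 67796/961 ≤ 71485/961.
Diameter = 2r = 2√(71485/961) ≈ 17.249.

17.249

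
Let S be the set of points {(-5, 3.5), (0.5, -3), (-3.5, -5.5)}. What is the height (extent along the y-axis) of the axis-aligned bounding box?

max y = 3.5, min y = -5.5, so height = 9.

9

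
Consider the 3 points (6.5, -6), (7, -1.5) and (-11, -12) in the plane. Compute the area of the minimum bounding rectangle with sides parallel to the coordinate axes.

189

x ranges over [-11, 7], width 18.
y ranges over [-12, -1.5], height 10.5.
Area = 18 × 10.5 = 189.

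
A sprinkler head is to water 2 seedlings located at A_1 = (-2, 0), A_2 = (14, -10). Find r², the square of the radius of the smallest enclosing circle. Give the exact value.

89

The smallest circle enclosing two points has them as diameter endpoints.
Centre = midpoint = (6, -5); r² = |A_1A_2|²/4 = 356/4 = 89.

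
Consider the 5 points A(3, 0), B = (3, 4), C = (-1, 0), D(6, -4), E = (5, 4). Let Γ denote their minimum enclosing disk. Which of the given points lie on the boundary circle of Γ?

C, D, E

The minimum enclosing circle of a finite set is fixed by two of the points (as a diameter) or three (as a circumcircle).
The minimum enclosing circle is determined by three boundary points: C, D, E.
Their circumcentre is (3.5, -0.25) with r² = 20.3125.
The farthest remaining point B is at distance² 18.3125 ≤ 20.3125.
The points at distance exactly r from the centre are C, D, E — 3 points.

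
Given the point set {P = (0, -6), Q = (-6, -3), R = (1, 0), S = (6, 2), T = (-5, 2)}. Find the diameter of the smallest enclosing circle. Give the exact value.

13

A smallest enclosing disk is always determined by at most three of the input points on its boundary.
The farthest pair is Q–S with squared distance 169. The circle on this segment as diameter has centre (0, -0.5) and r² = 169/4 = 42.25.
Check P: distance² to centre = 30.25 ≤ 42.25, so it lies inside.
All remaining points lie in this disk, and no smaller disk contains both endpoints, so this is the minimum enclosing circle.
Diameter = 2r = 2√(42.25) = 13.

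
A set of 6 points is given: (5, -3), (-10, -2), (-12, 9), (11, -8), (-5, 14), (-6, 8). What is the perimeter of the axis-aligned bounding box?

Width = max x − min x = 11 − (-12) = 23.
Height = max y − min y = 14 − (-8) = 22.
Perimeter = 2(23 + 22) = 90.

90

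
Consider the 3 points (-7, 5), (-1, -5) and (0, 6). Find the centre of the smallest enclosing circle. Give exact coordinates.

(-107/38, 27/38)

Call the three points A, B, C in the order given.
Side lengths²: AB² = 136, AC² = 50, BC² = 122.
Since AB² = 136 < 122 + 50 = 172, the triangle is acute, so the smallest enclosing circle is the circumcircle.
Circumcentre = (-107/38, 27/38), r² = 25925/722.
Centre = (-107/38, 27/38).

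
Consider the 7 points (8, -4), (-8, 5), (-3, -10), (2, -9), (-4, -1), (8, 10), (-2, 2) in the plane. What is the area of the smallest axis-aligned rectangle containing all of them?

320

x ranges over [-8, 8], width 16.
y ranges over [-10, 10], height 20.
Area = 16 × 20 = 320.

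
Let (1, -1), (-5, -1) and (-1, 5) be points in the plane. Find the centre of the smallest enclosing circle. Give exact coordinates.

(-2, 4/3)

Call the three points A, B, C in the order given.
Side lengths²: AB² = 36, AC² = 40, BC² = 52.
Since BC² = 52 < 40 + 36 = 76, the triangle is acute, so the smallest enclosing circle is the circumcircle.
Circumcentre = (-2, 4/3), r² = 130/9.
Centre = (-2, 4/3).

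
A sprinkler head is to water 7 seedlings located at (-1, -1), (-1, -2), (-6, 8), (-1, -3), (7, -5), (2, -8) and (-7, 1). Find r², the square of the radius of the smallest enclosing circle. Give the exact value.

85

The minimum enclosing circle is determined by three boundary points: (-6, 8), (7, -5), (2, -8).
Their circumcentre is (0, 1) with r² = 85.
The farthest remaining point (-7, 1) is at distance² 49 ≤ 85.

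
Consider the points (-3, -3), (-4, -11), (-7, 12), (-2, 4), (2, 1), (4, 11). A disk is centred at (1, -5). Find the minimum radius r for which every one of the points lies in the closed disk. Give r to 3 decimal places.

The required radius is the distance from (1, -5) to the farthest point.
Squared distances: 20, 61, 353, 90, 37, 265.
Maximum is 353, attained at (-7, 12).
r = √353 ≈ 18.788.

18.788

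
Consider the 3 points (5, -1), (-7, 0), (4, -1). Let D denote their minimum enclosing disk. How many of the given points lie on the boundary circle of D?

2

Call the three points A, B, C in the order given.
Side lengths²: AB² = 145, AC² = 1, BC² = 122.
Since AB² = 145 ≥ 122 + 1 = 123, the angle opposite AB is not acute, so the smallest enclosing circle has AB as diameter.
Centre = midpoint of AB = (-1, -0.5), r² = 145/4 = 36.25.
The points at distance exactly r from the centre are (5, -1), (-7, 0) — 2 points.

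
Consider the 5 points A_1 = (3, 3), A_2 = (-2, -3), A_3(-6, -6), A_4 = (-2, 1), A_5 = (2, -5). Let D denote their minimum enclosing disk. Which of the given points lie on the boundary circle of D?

A_1, A_3

By Welzl's lemma the MEC is supported by two points (diametrically opposite) or three points (on a circumcircle).
The farthest pair is A_1–A_3 with squared distance 162. The circle on this segment as diameter has centre (-1.5, -1.5) and r² = 162/4 = 40.5.
Check A_2: distance² to centre = 2.5 ≤ 40.5, so it lies inside.
All remaining points lie in this disk, and no smaller disk contains both endpoints, so this is the minimum enclosing circle.
The points at distance exactly r from the centre are A_1, A_3 — 2 points.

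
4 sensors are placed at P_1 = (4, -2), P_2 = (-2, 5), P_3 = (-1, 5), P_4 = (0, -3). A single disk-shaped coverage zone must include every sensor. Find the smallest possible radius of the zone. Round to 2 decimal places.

By Welzl's lemma the MEC is supported by two points (diametrically opposite) or three points (on a circumcircle).
The farthest pair is P_1–P_2 with squared distance 85. The circle on this segment as diameter has centre (1, 1.5) and r² = 85/4 = 21.25.
Check P_3: distance² to centre = 16.25 ≤ 21.25, so it lies inside.
All remaining points lie in this disk, and no smaller disk contains both endpoints, so this is the minimum enclosing circle.
r = √(21.25) ≈ 4.61.

4.61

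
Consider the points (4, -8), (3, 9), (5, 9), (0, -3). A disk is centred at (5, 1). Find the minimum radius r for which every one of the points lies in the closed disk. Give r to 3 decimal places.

9.055

The required radius is the distance from (5, 1) to the farthest point.
Squared distances: 82, 68, 64, 41.
Maximum is 82, attained at (4, -8).
r = √82 ≈ 9.055.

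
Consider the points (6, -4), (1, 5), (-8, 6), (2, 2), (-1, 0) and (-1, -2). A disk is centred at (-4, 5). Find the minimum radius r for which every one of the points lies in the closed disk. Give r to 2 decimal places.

13.45

The required radius is the distance from (-4, 5) to the farthest point.
Squared distances: 181, 25, 17, 45, 34, 58.
Maximum is 181, attained at (6, -4).
r = √181 ≈ 13.45.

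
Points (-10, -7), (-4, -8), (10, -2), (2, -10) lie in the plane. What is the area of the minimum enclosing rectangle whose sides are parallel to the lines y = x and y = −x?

187.5

In coordinates u = x + y, v = x − y the rectangle is axis-aligned; the map (x,y)→(u,v) scales areas by 2.
u-values: -17, -12, 8, -8; range = 8 − (-17) = 25.
v-values: -3, 4, 12, 12; range = 12 − (-3) = 15.
Area = (25 × 15) / 2 = 187.5.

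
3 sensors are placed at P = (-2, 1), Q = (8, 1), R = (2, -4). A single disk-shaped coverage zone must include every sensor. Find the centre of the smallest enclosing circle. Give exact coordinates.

(3, 0.9)

Side lengths²: PQ² = 100, PR² = 41, QR² = 61.
Since PQ² = 100 < 61 + 41 = 102, the triangle is acute, so the smallest enclosing circle is the circumcircle.
Circumcentre = (3, 0.9), r² = 25.01.
Centre = (3, 0.9).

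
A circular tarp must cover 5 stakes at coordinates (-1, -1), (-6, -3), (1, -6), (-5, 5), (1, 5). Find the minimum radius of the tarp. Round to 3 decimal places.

6.265

A smallest enclosing disk is always determined by at most three of the input points on its boundary.
The farthest pair is (1, -6)–(-5, 5) with squared distance 157. The circle on this segment as diameter has centre (-2, -0.5) and r² = 157/4 = 39.25.
Check (-1, -1): distance² to centre = 1.25 ≤ 39.25, so it lies inside.
All remaining points lie in this disk, and no smaller disk contains both endpoints, so this is the minimum enclosing circle.
r = √(39.25) ≈ 6.265.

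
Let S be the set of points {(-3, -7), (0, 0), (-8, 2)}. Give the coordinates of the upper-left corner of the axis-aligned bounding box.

x-range [-8, 0], y-range [-7, 2].
The upper-left corner is (-8, 2).

(-8, 2)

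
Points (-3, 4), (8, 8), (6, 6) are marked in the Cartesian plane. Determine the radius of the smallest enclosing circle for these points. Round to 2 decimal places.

5.85

Call the three points A, B, C in the order given.
Side lengths²: AB² = 137, AC² = 85, BC² = 8.
Since AB² = 137 ≥ 85 + 8 = 93, the angle opposite AB is not acute, so the smallest enclosing circle has AB as diameter.
Centre = midpoint of AB = (2.5, 6), r² = 137/4 = 34.25.
r = √(34.25) ≈ 5.85.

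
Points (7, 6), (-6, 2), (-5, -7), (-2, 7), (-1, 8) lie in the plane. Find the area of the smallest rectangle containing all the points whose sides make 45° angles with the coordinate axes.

In coordinates u = x + y, v = x − y the rectangle is axis-aligned; the map (x,y)→(u,v) scales areas by 2.
u-values: 13, -4, -12, 5, 7; range = 13 − (-12) = 25.
v-values: 1, -8, 2, -9, -9; range = 2 − (-9) = 11.
Area = (25 × 11) / 2 = 137.5.

137.5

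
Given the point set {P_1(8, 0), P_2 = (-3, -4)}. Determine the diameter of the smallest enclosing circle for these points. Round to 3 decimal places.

11.705

The smallest circle enclosing two points has them as diameter endpoints.
Centre = midpoint = (2.5, -2); r² = |P_1P_2|²/4 = 137/4 = 34.25.
Diameter = 2r = 2√(34.25) ≈ 11.705.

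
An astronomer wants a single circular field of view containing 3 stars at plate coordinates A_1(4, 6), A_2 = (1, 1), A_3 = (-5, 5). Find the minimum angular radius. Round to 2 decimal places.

4.53

Side lengths²: A_1A_2² = 34, A_1A_3² = 82, A_2A_3² = 52.
Since A_1A_3² = 82 < 52 + 34 = 86, the triangle is acute, so the smallest enclosing circle is the circumcircle.
Circumcentre = (-10/21, 37/7), r² = 9061/441.
r = √(9061/441) ≈ 4.53.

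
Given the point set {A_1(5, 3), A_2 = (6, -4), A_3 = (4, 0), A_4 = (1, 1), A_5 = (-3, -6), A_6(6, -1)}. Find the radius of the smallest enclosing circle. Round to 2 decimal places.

A smallest enclosing disk is always determined by at most three of the input points on its boundary.
The farthest pair is A_1–A_5 with squared distance 145. The circle on this segment as diameter has centre (1, -1.5) and r² = 145/4 = 36.25.
Check A_2: distance² to centre = 31.25 ≤ 36.25, so it lies inside.
All remaining points lie in this disk, and no smaller disk contains both endpoints, so this is the minimum enclosing circle.
r = √(36.25) ≈ 6.02.

6.02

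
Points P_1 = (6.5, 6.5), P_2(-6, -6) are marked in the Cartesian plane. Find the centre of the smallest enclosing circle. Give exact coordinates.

The smallest circle enclosing two points has them as diameter endpoints.
Centre = midpoint = (0.25, 0.25); r² = |P_1P_2|²/4 = 312.5/4 = 78.125.
Centre = (0.25, 0.25).

(0.25, 0.25)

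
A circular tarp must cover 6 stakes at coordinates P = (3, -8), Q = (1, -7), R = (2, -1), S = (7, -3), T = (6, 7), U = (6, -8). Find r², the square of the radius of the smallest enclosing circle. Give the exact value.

58.5

By Welzl's lemma the MEC is supported by two points (diametrically opposite) or three points (on a circumcircle).
The farthest pair is P–T with squared distance 234. The circle on this segment as diameter has centre (4.5, -0.5) and r² = 234/4 = 58.5.
Check Q: distance² to centre = 54.5 ≤ 58.5, so it lies inside.
All remaining points lie in this disk, and no smaller disk contains both endpoints, so this is the minimum enclosing circle.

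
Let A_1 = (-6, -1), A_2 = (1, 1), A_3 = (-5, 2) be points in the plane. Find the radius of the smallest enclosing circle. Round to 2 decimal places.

Side lengths²: A_1A_2² = 53, A_1A_3² = 10, A_2A_3² = 37.
Since A_1A_2² = 53 ≥ 37 + 10 = 47, the angle opposite A_1A_2 is not acute, so the smallest enclosing circle has A_1A_2 as diameter.
Centre = midpoint of A_1A_2 = (-2.5, 0), r² = 53/4 = 13.25.
r = √(13.25) ≈ 3.64.

3.64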